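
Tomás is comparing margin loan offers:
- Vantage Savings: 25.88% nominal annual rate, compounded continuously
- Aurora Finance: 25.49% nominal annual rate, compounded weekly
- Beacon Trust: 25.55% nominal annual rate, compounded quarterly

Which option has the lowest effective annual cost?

Vantage Savings: e^0.2588 − 1 = 29.537%
Aurora Finance: (1 + 0.2549/52)^52 − 1 = 28.953%
Beacon Trust: (1 + 0.2555/4)^4 − 1 = 28.104%
The lowest effective annual rate is Beacon Trust at 28.104%.

Beacon Trust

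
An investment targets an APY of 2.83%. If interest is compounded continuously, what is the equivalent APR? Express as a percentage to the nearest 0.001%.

Continuous: nominal r satisfies e^r − 1 = 0.0283.
r = ln(1 + 0.0283) = ln(1.0283) = 0.027907 = 2.791%.

2.791%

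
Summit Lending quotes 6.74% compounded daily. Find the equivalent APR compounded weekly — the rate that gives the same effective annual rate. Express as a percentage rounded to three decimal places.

6.744%

EAR = (1 + 0.0674/365)^365 − 1 = 0.069717.
Solve (1 + r/52)^52 = 1.069717: r/52 = 1.069717^(1/52) − 1 = 0.001297, so r = 0.067437 = 6.744%.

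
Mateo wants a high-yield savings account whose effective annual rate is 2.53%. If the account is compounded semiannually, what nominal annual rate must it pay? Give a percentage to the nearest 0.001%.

2.514%

(1 + r/2)^2 − 1 = 0.0253, so 1 + r/2 = 1.0253^(1/2).
r/2 = 0.012571, so r = 0.025142 = 2.514%.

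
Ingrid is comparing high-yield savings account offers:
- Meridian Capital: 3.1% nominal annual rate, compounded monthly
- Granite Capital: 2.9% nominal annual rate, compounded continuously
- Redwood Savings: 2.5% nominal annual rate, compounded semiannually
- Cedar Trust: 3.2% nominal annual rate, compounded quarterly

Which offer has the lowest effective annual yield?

Meridian Capital: (1 + 0.031/12)^12 − 1 = 3.144%
Granite Capital: e^0.029 − 1 = 2.942%
Redwood Savings: (1 + 0.025/2)^2 − 1 = 2.516%
Cedar Trust: (1 + 0.032/4)^4 − 1 = 3.239%
The lowest effective annual rate is Redwood Savings at 2.516%.

Redwood Savings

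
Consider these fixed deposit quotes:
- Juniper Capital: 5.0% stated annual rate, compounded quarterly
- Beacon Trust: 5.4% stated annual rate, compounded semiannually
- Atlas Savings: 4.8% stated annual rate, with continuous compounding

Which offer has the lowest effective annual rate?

Atlas Savings

Juniper Capital: (1 + 0.050/4)^4 − 1 = 5.095%
Beacon Trust: (1 + 0.054/2)^2 − 1 = 5.473%
Atlas Savings: e^0.048 − 1 = 4.917%
The lowest effective annual rate is Atlas Savings at 4.917%.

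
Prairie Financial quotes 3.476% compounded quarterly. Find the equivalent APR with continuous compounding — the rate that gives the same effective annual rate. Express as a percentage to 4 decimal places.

3.4610%

EAR = (1 + 0.03476/4)^4 − 1 = 0.035216.
Equivalent continuous rate: r = ln(1 + 0.035216) = 0.034610 = 3.4610%.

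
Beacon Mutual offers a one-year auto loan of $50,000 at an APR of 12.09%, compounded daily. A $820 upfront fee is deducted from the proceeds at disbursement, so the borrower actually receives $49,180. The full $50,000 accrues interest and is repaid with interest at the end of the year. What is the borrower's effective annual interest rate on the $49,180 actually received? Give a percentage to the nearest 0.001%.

14.731%

Amount owed after one year: 50,000 × (1 + 0.1209/365)^365 = 50,000 × 1.128489 = $56,424.47.
Effective rate on net proceeds: 56,424.47 / 49,180 − 1 = 0.147305 = 14.731%.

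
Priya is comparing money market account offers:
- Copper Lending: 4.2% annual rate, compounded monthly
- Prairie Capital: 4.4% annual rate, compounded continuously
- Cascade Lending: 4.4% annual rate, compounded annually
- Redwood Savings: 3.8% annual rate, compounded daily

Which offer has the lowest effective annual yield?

Copper Lending: (1 + 0.042/12)^12 − 1 = 4.282%
Prairie Capital: e^0.044 − 1 = 4.498%
Cascade Lending: compounded annually, EAR = 4.400%
Redwood Savings: (1 + 0.038/365)^365 − 1 = 3.873%
The lowest effective annual rate is Redwood Savings at 3.873%.

Redwood Savings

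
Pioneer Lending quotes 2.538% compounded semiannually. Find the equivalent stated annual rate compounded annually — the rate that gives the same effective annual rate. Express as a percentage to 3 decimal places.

EAR = (1 + 0.02538/2)^2 − 1 = 0.025541.
Compounded annually, the equivalent nominal rate is the EAR itself: 2.554%.

2.554%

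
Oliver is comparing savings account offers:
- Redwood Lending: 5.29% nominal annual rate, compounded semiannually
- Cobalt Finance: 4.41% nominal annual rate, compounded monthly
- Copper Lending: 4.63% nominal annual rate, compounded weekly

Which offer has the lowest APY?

Cobalt Finance

Redwood Lending: (1 + 0.0529/2)^2 − 1 = 5.360%
Cobalt Finance: (1 + 0.0441/12)^12 − 1 = 4.500%
Copper Lending: (1 + 0.0463/52)^52 − 1 = 4.737%
The lowest effective annual rate is Cobalt Finance at 4.500%.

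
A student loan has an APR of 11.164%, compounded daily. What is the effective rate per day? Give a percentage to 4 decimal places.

With a nominal annual rate compounded daily, the periodic rate is the nominal rate divided by 365.
i = 0.11164 / 365 = 0.0003059 = 0.0306%.

0.0306%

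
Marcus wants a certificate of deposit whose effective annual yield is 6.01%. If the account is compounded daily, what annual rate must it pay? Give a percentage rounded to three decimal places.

5.837%

(1 + r/365)^365 − 1 = 0.0601, so 1 + r/365 = 1.0601^(1/365).
r/365 = 0.000160, so r = 0.058368 = 5.837%.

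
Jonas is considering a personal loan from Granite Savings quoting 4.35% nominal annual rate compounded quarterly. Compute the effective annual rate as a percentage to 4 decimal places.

4.4215%

EAR = (1 + 0.0435/4)^4 − 1.
= 1.044215 − 1 = 4.4215%.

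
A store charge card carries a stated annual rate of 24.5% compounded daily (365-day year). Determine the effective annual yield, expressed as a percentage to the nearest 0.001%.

27.752%

EAR = (1 + 0.245/365)^365 − 1.
= 1.277516 − 1 = 27.752%.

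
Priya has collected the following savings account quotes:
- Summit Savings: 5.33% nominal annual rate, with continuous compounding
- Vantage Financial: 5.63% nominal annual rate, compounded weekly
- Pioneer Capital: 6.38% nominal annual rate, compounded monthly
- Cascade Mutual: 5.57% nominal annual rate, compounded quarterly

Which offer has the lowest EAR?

Summit Savings: e^0.0533 − 1 = 5.475%
Vantage Financial: (1 + 0.0563/52)^52 − 1 = 5.788%
Pioneer Capital: (1 + 0.0638/12)^12 − 1 = 6.570%
Cascade Mutual: (1 + 0.0557/4)^4 − 1 = 5.687%
The lowest effective annual rate is Summit Savings at 5.475%.

Summit Savings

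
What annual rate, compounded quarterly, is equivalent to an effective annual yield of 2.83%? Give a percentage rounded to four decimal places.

2.8005%

(1 + r/4)^4 − 1 = 0.0283, so 1 + r/4 = 1.0283^(1/4).
r/4 = 0.007001, so r = 0.028005 = 2.8005%.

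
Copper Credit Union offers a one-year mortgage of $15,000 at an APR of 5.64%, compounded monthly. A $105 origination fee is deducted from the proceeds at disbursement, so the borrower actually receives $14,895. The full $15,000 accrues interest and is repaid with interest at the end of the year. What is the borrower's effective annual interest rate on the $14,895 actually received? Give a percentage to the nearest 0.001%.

6.534%

Amount owed after one year: 15,000 × (1 + 0.0564/12)^12 = 15,000 × 1.057881 = $15,868.22.
Effective rate on net proceeds: 15,868.22 / 14,895 − 1 = 0.065338 = 6.534%.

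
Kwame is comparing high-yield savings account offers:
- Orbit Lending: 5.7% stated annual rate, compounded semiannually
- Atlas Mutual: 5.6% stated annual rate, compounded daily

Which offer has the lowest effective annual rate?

Orbit Lending: (1 + 0.057/2)^2 − 1 = 5.781%
Atlas Mutual: (1 + 0.056/365)^365 − 1 = 5.759%
The lowest effective annual rate is Atlas Mutual at 5.759%.

Atlas Mutual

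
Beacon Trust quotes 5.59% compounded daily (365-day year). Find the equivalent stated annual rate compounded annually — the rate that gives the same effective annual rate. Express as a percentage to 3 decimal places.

5.749%

EAR = (1 + 0.0559/365)^365 − 1 = 0.057487.
Compounded annually, the equivalent nominal rate is the EAR itself: 5.749%.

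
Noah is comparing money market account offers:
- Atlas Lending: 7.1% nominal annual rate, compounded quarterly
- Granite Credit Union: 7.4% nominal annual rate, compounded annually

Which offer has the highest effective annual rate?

Granite Credit Union

Atlas Lending: (1 + 0.071/4)^4 − 1 = 7.291%
Granite Credit Union: compounded annually, EAR = 7.400%
The highest effective annual rate is Granite Credit Union at 7.400%.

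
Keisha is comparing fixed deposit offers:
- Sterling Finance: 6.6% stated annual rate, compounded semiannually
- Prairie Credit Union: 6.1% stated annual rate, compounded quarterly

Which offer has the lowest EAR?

Prairie Credit Union

Sterling Finance: (1 + 0.066/2)^2 − 1 = 6.709%
Prairie Credit Union: (1 + 0.061/4)^4 − 1 = 6.241%
The lowest effective annual rate is Prairie Credit Union at 6.241%.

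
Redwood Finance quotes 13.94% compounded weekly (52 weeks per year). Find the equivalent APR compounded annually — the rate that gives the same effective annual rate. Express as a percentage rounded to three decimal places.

14.937%

EAR = (1 + 0.1394/52)^52 − 1 = 0.149369.
Compounded annually, the equivalent nominal rate is the EAR itself: 14.937%.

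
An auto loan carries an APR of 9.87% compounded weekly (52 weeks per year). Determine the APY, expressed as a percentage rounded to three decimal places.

10.363%

EAR = (1 + 0.0987/52)^52 − 1.
= (1 + 0.001898)^52 − 1 = 1.103632 − 1 = 10.363%.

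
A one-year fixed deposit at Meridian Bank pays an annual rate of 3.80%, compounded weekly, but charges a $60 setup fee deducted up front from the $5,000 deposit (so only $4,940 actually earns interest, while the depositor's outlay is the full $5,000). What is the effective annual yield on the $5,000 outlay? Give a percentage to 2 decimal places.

2.63%

Value after one year: 4,940 × (1 + 0.0380/52)^52 = 4,940 × 1.038717 = $5,131.26.
Effective yield on the $5,000 outlay: 5,131.26 / 5,000 − 1 = 0.026252 = 2.63%.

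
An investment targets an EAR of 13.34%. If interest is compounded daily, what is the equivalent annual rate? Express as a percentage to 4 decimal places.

(1 + r/365)^365 − 1 = 0.1334, so 1 + r/365 = 1.1334^(1/365).
r/365 = 0.000343, so r = 0.125243 = 12.5243%.

12.5243%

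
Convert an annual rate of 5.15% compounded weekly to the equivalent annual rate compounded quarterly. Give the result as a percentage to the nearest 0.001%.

EAR = (1 + 0.0515/52)^52 − 1 = 0.052822.
Solve (1 + r/4)^4 = 1.052822: r/4 = 1.052822^(1/4) − 1 = 0.012952, so r = 0.051807 = 5.181%.

5.181%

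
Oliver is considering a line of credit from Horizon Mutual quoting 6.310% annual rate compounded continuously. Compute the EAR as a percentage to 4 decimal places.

With continuous compounding, EAR = e^0.06310 − 1.
e^0.06310 = 1.065133, so EAR = 0.065133 = 6.5133%.

6.5133%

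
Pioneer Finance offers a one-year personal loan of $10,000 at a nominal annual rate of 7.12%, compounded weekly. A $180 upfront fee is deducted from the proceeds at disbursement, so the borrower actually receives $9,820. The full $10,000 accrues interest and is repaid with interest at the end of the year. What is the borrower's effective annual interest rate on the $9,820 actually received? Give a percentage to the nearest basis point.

9.34%

Amount owed after one year: 10,000 × (1 + 0.0712/52)^52 = 10,000 × 1.073744 = $10,737.44.
Effective rate on net proceeds: 10,737.44 / 9,820 − 1 = 0.093425 = 9.34%.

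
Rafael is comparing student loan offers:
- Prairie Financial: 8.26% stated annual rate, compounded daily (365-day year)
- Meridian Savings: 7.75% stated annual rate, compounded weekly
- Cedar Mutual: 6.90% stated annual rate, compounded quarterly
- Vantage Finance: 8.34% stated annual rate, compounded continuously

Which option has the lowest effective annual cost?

Cedar Mutual

Prairie Financial: (1 + 0.0826/365)^365 − 1 = 8.610%
Meridian Savings: (1 + 0.0775/52)^52 − 1 = 8.052%
Cedar Mutual: (1 + 0.0690/4)^4 − 1 = 7.081%
Vantage Finance: e^0.0834 − 1 = 8.698%
The lowest effective annual rate is Cedar Mutual at 7.081%.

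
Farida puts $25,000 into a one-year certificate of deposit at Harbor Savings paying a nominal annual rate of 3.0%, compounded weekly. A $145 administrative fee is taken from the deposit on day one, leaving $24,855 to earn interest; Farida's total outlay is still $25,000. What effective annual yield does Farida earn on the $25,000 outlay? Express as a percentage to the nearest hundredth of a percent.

Value after one year: 24,855 × (1 + 0.030/52)^52 = 24,855 × 1.030446 = $25,611.73.
Effective yield on the $25,000 outlay: 25,611.73 / 25,000 − 1 = 0.024469 = 2.45%.

2.45%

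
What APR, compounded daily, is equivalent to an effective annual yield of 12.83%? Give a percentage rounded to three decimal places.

(1 + r/365)^365 − 1 = 0.1283, so 1 + r/365 = 1.1283^(1/365).
r/365 = 0.000331, so r = 0.120732 = 12.073%.

12.073%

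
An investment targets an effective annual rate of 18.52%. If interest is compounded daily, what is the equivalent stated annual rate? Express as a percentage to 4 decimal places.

16.9951%

(1 + r/365)^365 − 1 = 0.1852, so 1 + r/365 = 1.1852^(1/365).
r/365 = 0.000466, so r = 0.169951 = 16.9951%.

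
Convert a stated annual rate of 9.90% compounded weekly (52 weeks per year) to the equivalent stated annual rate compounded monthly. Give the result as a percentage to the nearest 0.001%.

EAR = (1 + 0.0990/52)^52 − 1 = 0.103962.
Solve (1 + r/12)^12 = 1.103962: r/12 = 1.103962^(1/12) − 1 = 0.008276, so r = 0.099315 = 9.931%.

9.931%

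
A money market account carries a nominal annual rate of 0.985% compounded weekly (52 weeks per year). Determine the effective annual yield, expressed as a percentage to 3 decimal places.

0.990%

EAR = (1 + 0.00985/52)^52 − 1.
= 1.009898 − 1 = 0.990%.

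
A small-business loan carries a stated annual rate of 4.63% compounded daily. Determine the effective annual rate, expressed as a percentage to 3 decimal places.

4.739%

EAR = (1 + 0.0463/365)^365 − 1.
= (1 + 0.000127)^365 − 1 = 1.047386 − 1 = 4.739%.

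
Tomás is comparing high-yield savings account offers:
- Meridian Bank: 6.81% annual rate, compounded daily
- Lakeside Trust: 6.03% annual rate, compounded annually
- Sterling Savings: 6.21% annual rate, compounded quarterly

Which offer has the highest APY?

Meridian Bank

Meridian Bank: (1 + 0.0681/365)^365 − 1 = 7.047%
Lakeside Trust: compounded annually, EAR = 6.030%
Sterling Savings: (1 + 0.0621/4)^4 − 1 = 6.356%
The highest effective annual rate is Meridian Bank at 7.047%.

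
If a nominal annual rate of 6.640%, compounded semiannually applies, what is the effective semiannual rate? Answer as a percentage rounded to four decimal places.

3.3200%

With a nominal annual rate compounded semiannually, the periodic rate is the nominal rate divided by 2.
i = 0.06640 / 2 = 0.0332000 = 3.3200%.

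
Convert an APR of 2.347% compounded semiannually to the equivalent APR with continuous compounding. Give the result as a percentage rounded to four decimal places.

EAR = (1 + 0.02347/2)^2 − 1 = 0.023608.
Equivalent continuous rate: r = ln(1 + 0.023608) = 0.023333 = 2.3333%.

2.3333%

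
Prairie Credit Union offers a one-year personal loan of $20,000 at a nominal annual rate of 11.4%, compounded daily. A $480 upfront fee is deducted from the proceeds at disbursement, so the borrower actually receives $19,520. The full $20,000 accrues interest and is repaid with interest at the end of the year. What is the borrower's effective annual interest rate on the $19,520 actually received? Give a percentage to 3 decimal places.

14.829%

Amount owed after one year: 20,000 × (1 + 0.114/365)^365 = 20,000 × 1.120732 = $22,414.64.
Effective rate on net proceeds: 22,414.64 / 19,520 − 1 = 0.148291 = 14.829%.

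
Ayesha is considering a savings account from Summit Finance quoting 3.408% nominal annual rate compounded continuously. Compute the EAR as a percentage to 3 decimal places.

With continuous compounding, EAR = e^0.03408 − 1.
e^0.03408 = 1.034667, so EAR = 0.034667 = 3.467%.

3.467%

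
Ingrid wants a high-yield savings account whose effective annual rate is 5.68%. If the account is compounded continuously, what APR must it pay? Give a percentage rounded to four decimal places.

5.5245%

Continuous: nominal r satisfies e^r − 1 = 0.0568.
r = ln(1 + 0.0568) = ln(1.0568) = 0.055245 = 5.5245%.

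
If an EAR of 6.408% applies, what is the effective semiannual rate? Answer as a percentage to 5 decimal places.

The per-half-year rate i satisfies (1 + i)^2 = 1 + 0.06408.
i = 1.06408^(1/2) − 1 = 0.0315425 = 3.15425%.

3.15425%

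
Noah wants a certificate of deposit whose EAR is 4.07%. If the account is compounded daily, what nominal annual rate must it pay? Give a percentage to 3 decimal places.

(1 + r/365)^365 − 1 = 0.0407, so 1 + r/365 = 1.0407^(1/365).
r/365 = 0.000109, so r = 0.039896 = 3.990%.

3.990%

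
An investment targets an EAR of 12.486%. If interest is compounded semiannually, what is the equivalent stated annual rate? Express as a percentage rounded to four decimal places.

(1 + r/2)^2 − 1 = 0.12486, so 1 + r/2 = 1.12486^(1/2).
r/2 = 0.060594, so r = 0.121188 = 12.1188%.

12.1188%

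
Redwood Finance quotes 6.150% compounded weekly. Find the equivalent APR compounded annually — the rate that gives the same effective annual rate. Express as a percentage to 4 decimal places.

6.3392%

EAR = (1 + 0.06150/52)^52 − 1 = 0.063392.
Compounded annually, the equivalent nominal rate is the EAR itself: 6.3392%.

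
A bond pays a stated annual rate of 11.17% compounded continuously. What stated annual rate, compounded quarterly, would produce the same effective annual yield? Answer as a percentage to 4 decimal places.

11.3274%

EAR under continuous compounding: e^0.1117 − 1 = 0.118177.
Solve (1 + r/4)^4 = 1.118177: r/4 = 1.118177^(1/4) − 1 = 0.028319, so r = 0.113274 = 11.3274%.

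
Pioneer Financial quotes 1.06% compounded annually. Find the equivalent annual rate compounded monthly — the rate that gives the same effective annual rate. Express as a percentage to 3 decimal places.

1.055%

Compounded annually, EAR = nominal = 0.010600.
Solve (1 + r/12)^12 = 1.010600: r/12 = 1.010600^(1/12) − 1 = 0.000879, so r = 0.010549 = 1.055%.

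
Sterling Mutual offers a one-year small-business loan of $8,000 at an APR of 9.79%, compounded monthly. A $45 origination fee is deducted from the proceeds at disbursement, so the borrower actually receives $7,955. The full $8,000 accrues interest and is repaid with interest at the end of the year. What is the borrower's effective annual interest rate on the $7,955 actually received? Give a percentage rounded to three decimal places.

10.865%

Amount owed after one year: 8,000 × (1 + 0.0979/12)^12 = 8,000 × 1.102415 = $8,819.32.
Effective rate on net proceeds: 8,819.32 / 7,955 − 1 = 0.108651 = 10.865%.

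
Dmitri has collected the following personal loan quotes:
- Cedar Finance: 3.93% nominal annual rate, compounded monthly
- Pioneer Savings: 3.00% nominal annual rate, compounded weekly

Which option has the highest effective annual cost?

Cedar Finance: (1 + 0.0393/12)^12 − 1 = 4.002%
Pioneer Savings: (1 + 0.0300/52)^52 − 1 = 3.045%
The highest effective annual rate is Cedar Finance at 4.002%.

Cedar Finance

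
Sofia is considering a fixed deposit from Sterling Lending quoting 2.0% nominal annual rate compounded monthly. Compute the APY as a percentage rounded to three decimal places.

2.018%

EAR = (1 + 0.020/12)^12 − 1.
= 1.020184 − 1 = 2.018%.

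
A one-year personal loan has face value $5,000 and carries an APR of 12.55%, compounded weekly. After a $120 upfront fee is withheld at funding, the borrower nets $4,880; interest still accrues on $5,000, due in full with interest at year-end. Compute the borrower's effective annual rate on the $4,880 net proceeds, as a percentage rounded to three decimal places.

16.142%

Amount owed after one year: 5,000 × (1 + 0.1255/52)^52 = 5,000 × 1.133544 = $5,667.72.
Effective rate on net proceeds: 5,667.72 / 4,880 − 1 = 0.161418 = 16.142%.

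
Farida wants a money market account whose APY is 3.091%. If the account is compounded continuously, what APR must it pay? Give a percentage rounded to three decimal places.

3.044%

Continuous: nominal r satisfies e^r − 1 = 0.03091.
r = ln(1 + 0.03091) = ln(1.03091) = 0.030442 = 3.044%.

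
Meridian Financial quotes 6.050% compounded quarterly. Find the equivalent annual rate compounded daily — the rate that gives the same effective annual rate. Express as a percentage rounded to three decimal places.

EAR = (1 + 0.06050/4)^4 − 1 = 0.061886.
Solve (1 + r/365)^365 = 1.061886: r/365 = 1.061886^(1/365) − 1 = 0.000165, so r = 0.060052 = 6.005%.

6.005%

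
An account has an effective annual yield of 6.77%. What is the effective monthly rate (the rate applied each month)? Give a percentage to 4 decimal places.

0.5474%

The per-month rate i satisfies (1 + i)^12 = 1 + 0.0677.
i = 1.0677^(1/12) − 1 = 0.0054738 = 0.5474%.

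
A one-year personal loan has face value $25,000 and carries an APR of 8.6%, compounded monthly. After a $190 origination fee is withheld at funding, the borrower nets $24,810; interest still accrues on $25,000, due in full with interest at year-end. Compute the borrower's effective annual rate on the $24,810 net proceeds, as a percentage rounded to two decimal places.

Amount owed after one year: 25,000 × (1 + 0.086/12)^12 = 25,000 × 1.089472 = $27,236.80.
Effective rate on net proceeds: 27,236.80 / 24,810 − 1 = 0.097816 = 9.78%.

9.78%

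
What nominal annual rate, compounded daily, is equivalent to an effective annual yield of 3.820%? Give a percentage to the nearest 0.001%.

3.749%

(1 + r/365)^365 − 1 = 0.03820, so 1 + r/365 = 1.03820^(1/365).
r/365 = 0.000103, so r = 0.037490 = 3.749%.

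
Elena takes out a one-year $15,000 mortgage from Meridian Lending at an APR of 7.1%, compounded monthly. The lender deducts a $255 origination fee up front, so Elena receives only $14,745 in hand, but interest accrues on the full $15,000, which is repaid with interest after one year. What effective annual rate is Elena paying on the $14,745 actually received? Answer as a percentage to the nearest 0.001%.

9.192%

Amount owed after one year: 15,000 × (1 + 0.071/12)^12 = 15,000 × 1.073357 = $16,100.35.
Effective rate on net proceeds: 16,100.35 / 14,745 − 1 = 0.091919 = 9.192%.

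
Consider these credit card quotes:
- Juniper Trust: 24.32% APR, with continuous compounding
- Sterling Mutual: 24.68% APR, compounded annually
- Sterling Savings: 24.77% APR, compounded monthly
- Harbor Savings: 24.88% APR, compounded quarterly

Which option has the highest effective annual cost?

Juniper Trust: e^0.2432 − 1 = 27.532%
Sterling Mutual: compounded annually, EAR = 24.680%
Sterling Savings: (1 + 0.2477/12)^12 − 1 = 27.785%
Harbor Savings: (1 + 0.2488/4)^4 − 1 = 27.299%
The highest effective annual rate is Sterling Savings at 27.785%.

Sterling Savings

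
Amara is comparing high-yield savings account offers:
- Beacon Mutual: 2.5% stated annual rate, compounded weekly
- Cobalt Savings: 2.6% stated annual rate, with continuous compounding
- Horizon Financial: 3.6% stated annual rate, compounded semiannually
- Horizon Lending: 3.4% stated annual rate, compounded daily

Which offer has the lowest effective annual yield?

Beacon Mutual: (1 + 0.025/52)^52 − 1 = 2.531%
Cobalt Savings: e^0.026 − 1 = 2.634%
Horizon Financial: (1 + 0.036/2)^2 − 1 = 3.632%
Horizon Lending: (1 + 0.034/365)^365 − 1 = 3.458%
The lowest effective annual rate is Beacon Mutual at 2.531%.

Beacon Mutual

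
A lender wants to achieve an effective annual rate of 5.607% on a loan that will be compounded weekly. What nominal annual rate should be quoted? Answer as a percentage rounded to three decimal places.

5.458%

(1 + r/52)^52 − 1 = 0.05607, so 1 + r/52 = 1.05607^(1/52).
r/52 = 0.001050, so r = 0.054583 = 5.458%.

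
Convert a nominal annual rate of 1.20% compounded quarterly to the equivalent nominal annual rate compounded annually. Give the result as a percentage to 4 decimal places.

1.2054%

EAR = (1 + 0.0120/4)^4 − 1 = 0.012054.
Compounded annually, the equivalent nominal rate is the EAR itself: 1.2054%.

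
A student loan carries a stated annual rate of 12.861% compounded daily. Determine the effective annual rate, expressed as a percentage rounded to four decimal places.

EAR = (1 + 0.12861/365)^365 − 1.
= 1.137221 − 1 = 13.7221%.

13.7221%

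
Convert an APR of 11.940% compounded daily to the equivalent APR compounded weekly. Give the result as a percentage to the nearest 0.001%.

11.952%

EAR = (1 + 0.11940/365)^365 − 1 = 0.126799.
Solve (1 + r/52)^52 = 1.126799: r/52 = 1.126799^(1/52) − 1 = 0.002298, so r = 0.119518 = 11.952%.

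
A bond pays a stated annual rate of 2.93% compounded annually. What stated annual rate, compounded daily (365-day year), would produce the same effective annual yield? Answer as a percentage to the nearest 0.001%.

2.888%

Compounded annually, EAR = nominal = 0.029300.
Solve (1 + r/365)^365 = 1.029300: r/365 = 1.029300^(1/365) − 1 = 0.000079, so r = 0.028880 = 2.888%.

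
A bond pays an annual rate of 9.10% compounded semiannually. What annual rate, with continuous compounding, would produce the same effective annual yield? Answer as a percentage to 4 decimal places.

EAR = (1 + 0.0910/2)^2 − 1 = 0.093070.
Equivalent continuous rate: r = ln(1 + 0.093070) = 0.088990 = 8.8990%.

8.8990%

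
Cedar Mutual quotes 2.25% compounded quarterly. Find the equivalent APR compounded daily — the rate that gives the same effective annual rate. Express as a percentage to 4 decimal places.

EAR = (1 + 0.0225/4)^4 − 1 = 0.022691.
Solve (1 + r/365)^365 = 1.022691: r/365 = 1.022691^(1/365) − 1 = 0.000061, so r = 0.022438 = 2.2438%.

2.2438%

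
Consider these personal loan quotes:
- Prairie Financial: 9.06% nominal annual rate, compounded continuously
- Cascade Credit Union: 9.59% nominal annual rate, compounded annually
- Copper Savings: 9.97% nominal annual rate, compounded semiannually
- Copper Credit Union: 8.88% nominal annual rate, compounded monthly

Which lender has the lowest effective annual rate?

Copper Credit Union

Prairie Financial: e^0.0906 − 1 = 9.483%
Cascade Credit Union: compounded annually, EAR = 9.590%
Copper Savings: (1 + 0.0997/2)^2 − 1 = 10.219%
Copper Credit Union: (1 + 0.0888/12)^12 − 1 = 9.250%
The lowest effective annual rate is Copper Credit Union at 9.250%.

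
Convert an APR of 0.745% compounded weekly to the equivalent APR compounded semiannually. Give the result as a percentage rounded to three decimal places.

EAR = (1 + 0.00745/52)^52 − 1 = 0.007477.
Solve (1 + r/2)^2 = 1.007477: r/2 = 1.007477^(1/2) − 1 = 0.003732, so r = 0.007463 = 0.746%.

0.746%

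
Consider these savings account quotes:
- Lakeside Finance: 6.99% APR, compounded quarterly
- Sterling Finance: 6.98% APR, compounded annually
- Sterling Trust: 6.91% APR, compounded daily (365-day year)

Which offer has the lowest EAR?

Lakeside Finance: (1 + 0.0699/4)^4 − 1 = 7.175%
Sterling Finance: compounded annually, EAR = 6.980%
Sterling Trust: (1 + 0.0691/365)^365 − 1 = 7.154%
The lowest effective annual rate is Sterling Finance at 6.980%.

Sterling Finance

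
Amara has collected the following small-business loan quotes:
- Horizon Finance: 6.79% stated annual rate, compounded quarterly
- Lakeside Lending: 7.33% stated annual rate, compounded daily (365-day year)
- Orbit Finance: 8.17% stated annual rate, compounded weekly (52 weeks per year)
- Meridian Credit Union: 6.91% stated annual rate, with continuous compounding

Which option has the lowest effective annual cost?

Horizon Finance: (1 + 0.0679/4)^4 − 1 = 6.965%
Lakeside Lending: (1 + 0.0733/365)^365 − 1 = 7.605%
Orbit Finance: (1 + 0.0817/52)^52 − 1 = 8.506%
Meridian Credit Union: e^0.0691 − 1 = 7.154%
The lowest effective annual rate is Horizon Finance at 6.965%.

Horizon Finance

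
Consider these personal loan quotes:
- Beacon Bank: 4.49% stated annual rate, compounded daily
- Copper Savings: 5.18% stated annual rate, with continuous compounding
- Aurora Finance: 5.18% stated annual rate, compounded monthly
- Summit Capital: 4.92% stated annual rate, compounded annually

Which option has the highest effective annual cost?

Copper Savings

Beacon Bank: (1 + 0.0449/365)^365 − 1 = 4.592%
Copper Savings: e^0.0518 − 1 = 5.317%
Aurora Finance: (1 + 0.0518/12)^12 − 1 = 5.305%
Summit Capital: compounded annually, EAR = 4.920%
The highest effective annual rate is Copper Savings at 5.317%.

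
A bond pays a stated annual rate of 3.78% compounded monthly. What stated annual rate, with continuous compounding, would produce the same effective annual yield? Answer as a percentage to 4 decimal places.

3.7741%

EAR = (1 + 0.0378/12)^12 − 1 = 0.038462.
Equivalent continuous rate: r = ln(1 + 0.038462) = 0.037741 = 3.7741%.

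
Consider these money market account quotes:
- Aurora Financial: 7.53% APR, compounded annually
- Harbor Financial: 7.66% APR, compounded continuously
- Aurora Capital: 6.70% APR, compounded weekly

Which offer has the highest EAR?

Harbor Financial

Aurora Financial: compounded annually, EAR = 7.530%
Harbor Financial: e^0.0766 − 1 = 7.961%
Aurora Capital: (1 + 0.0670/52)^52 − 1 = 6.925%
The highest effective annual rate is Harbor Financial at 7.961%.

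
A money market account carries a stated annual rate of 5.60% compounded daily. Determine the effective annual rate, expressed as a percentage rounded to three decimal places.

5.759%

EAR = (1 + 0.0560/365)^365 − 1.
= 1.057593 − 1 = 5.759%.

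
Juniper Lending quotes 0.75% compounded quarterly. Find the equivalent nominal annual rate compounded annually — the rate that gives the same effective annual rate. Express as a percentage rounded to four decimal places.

EAR = (1 + 0.0075/4)^4 − 1 = 0.007521.
Compounded annually, the equivalent nominal rate is the EAR itself: 0.7521%.

0.7521%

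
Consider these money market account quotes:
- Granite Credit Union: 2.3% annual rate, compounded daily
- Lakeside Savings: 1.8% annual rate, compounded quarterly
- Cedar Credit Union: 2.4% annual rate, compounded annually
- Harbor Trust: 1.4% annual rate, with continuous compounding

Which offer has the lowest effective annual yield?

Harbor Trust

Granite Credit Union: (1 + 0.023/365)^365 − 1 = 2.327%
Lakeside Savings: (1 + 0.018/4)^4 − 1 = 1.812%
Cedar Credit Union: compounded annually, EAR = 2.400%
Harbor Trust: e^0.014 − 1 = 1.410%
The lowest effective annual rate is Harbor Trust at 1.410%.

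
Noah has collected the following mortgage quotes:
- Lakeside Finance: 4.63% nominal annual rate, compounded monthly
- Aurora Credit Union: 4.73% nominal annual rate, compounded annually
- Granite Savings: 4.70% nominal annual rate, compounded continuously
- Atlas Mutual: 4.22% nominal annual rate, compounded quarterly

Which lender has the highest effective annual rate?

Lakeside Finance: (1 + 0.0463/12)^12 − 1 = 4.730%
Aurora Credit Union: compounded annually, EAR = 4.730%
Granite Savings: e^0.0470 − 1 = 4.812%
Atlas Mutual: (1 + 0.0422/4)^4 − 1 = 4.287%
The highest effective annual rate is Granite Savings at 4.812%.

Granite Savings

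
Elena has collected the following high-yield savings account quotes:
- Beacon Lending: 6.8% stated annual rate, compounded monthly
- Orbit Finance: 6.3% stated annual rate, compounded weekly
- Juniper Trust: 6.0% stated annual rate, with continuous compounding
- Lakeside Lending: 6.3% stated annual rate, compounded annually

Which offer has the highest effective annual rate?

Beacon Lending: (1 + 0.068/12)^12 − 1 = 7.016%
Orbit Finance: (1 + 0.063/52)^52 − 1 = 6.499%
Juniper Trust: e^0.060 − 1 = 6.184%
Lakeside Lending: compounded annually, EAR = 6.300%
The highest effective annual rate is Beacon Lending at 7.016%.

Beacon Lending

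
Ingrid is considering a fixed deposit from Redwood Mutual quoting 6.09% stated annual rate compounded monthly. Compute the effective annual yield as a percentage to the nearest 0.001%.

6.263%

EAR = (1 + 0.0609/12)^12 − 1.
= (1 + 0.005075)^12 − 1 = 1.062629 − 1 = 6.263%.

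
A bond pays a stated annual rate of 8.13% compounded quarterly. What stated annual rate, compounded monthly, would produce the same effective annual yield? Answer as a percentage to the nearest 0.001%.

EAR = (1 + 0.0813/4)^4 − 1 = 0.083812.
Solve (1 + r/12)^12 = 1.083812: r/12 = 1.083812^(1/12) − 1 = 0.006730, so r = 0.080755 = 8.076%.

8.076%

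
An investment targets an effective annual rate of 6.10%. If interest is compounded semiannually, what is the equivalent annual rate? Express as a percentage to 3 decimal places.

(1 + r/2)^2 − 1 = 0.0610, so 1 + r/2 = 1.0610^(1/2).
r/2 = 0.030049, so r = 0.060097 = 6.010%.

6.010%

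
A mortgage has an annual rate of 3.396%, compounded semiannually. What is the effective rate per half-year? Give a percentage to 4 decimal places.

With a nominal annual rate compounded semiannually, the periodic rate is the nominal rate divided by 2.
i = 0.03396 / 2 = 0.0169800 = 1.6980%.

1.6980%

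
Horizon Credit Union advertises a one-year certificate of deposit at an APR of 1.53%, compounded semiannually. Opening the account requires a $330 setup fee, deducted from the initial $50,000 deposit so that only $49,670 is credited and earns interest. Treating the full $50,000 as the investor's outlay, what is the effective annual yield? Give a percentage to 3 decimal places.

Value after one year: 49,670 × (1 + 0.0153/2)^2 = 49,670 × 1.015359 = $50,432.86.
Effective yield on the $50,000 outlay: 50,432.86 / 50,000 − 1 = 0.008657 = 0.866%.

0.866%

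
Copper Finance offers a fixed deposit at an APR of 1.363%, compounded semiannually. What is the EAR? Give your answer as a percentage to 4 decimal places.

EAR = (1 + 0.01363/2)^2 − 1.
= 1.013676 − 1 = 1.3676%.

1.3676%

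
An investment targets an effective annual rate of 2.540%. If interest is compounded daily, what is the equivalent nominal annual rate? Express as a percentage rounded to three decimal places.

(1 + r/365)^365 − 1 = 0.02540, so 1 + r/365 = 1.02540^(1/365).
r/365 = 0.000069, so r = 0.025084 = 2.508%.

2.508%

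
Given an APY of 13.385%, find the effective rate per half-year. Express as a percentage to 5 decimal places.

The per-half-year rate i satisfies (1 + i)^2 = 1 + 0.13385.
i = 1.13385^(1/2) − 1 = 0.0648239 = 6.48239%.

6.48239%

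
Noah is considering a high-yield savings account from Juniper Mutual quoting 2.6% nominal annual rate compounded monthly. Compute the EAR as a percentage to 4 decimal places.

2.6312%

EAR = (1 + 0.026/12)^12 − 1.
= 1.026312 − 1 = 2.6312%.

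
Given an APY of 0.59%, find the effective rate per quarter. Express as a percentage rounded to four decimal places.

0.1472%

The per-quarter rate i satisfies (1 + i)^4 = 1 + 0.0059.
i = 1.0059^(1/4) − 1 = 0.0014717 = 0.1472%.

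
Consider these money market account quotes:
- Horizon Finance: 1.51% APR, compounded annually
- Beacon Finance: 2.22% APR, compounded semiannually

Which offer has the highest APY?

Beacon Finance

Horizon Finance: compounded annually, EAR = 1.510%
Beacon Finance: (1 + 0.0222/2)^2 − 1 = 2.232%
The highest effective annual rate is Beacon Finance at 2.232%.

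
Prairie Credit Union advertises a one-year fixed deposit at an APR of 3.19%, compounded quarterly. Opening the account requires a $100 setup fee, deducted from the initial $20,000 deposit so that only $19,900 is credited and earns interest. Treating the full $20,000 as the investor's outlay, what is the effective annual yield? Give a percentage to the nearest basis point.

2.71%

Value after one year: 19,900 × (1 + 0.0319/4)^4 = 19,900 × 1.032284 = $20,542.44.
Effective yield on the $20,000 outlay: 20,542.44 / 20,000 − 1 = 0.027122 = 2.71%.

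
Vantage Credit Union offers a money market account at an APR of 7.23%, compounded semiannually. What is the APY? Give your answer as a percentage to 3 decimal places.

7.361%

EAR = (1 + 0.0723/2)^2 − 1.
= (1 + 0.036150)^2 − 1 = 1.073607 − 1 = 7.361%.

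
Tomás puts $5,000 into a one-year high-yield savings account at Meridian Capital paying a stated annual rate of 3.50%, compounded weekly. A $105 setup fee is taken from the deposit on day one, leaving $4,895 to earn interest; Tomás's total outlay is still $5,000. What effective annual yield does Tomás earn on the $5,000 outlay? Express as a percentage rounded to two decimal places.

1.39%

Value after one year: 4,895 × (1 + 0.0350/52)^52 = 4,895 × 1.035608 = $5,069.30.
Effective yield on the $5,000 outlay: 5,069.30 / 5,000 − 1 = 0.013860 = 1.39%.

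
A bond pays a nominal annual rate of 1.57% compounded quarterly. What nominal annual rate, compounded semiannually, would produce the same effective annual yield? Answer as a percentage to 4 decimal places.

EAR = (1 + 0.0157/4)^4 − 1 = 0.015793.
Solve (1 + r/2)^2 = 1.015793: r/2 = 1.015793^(1/2) − 1 = 0.007865, so r = 0.015731 = 1.5731%.

1.5731%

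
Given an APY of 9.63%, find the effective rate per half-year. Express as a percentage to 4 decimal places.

The per-half-year rate i satisfies (1 + i)^2 = 1 + 0.0963.
i = 1.0963^(1/2) − 1 = 0.0470435 = 4.7043%.

4.7043%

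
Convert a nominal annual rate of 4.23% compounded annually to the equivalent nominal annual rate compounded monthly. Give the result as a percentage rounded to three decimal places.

4.150%

Compounded annually, EAR = nominal = 0.042300.
Solve (1 + r/12)^12 = 1.042300: r/12 = 1.042300^(1/12) − 1 = 0.003458, so r = 0.041501 = 4.150%.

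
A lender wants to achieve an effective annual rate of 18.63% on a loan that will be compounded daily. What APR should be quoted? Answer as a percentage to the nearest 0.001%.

17.088%

(1 + r/365)^365 − 1 = 0.1863, so 1 + r/365 = 1.1863^(1/365).
r/365 = 0.000468, so r = 0.170879 = 17.088%.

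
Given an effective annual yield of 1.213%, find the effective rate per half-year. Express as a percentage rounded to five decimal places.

The per-half-year rate i satisfies (1 + i)^2 = 1 + 0.01213.
i = 1.01213^(1/2) − 1 = 0.0060467 = 0.60467%.

0.60467%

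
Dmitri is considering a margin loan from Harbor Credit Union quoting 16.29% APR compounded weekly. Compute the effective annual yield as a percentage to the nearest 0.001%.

EAR = (1 + 0.1629/52)^52 − 1.
= (1 + 0.003133)^52 − 1 = 1.176619 − 1 = 17.662%.

17.662%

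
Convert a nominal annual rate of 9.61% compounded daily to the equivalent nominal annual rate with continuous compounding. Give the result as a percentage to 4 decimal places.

9.6087%

EAR = (1 + 0.0961/365)^365 − 1 = 0.100855.
Equivalent continuous rate: r = ln(1 + 0.100855) = 0.096087 = 9.6087%.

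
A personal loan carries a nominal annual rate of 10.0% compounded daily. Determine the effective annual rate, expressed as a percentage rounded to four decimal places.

10.5156%

EAR = (1 + 0.100/365)^365 − 1.
= 1.105156 − 1 = 10.5156%.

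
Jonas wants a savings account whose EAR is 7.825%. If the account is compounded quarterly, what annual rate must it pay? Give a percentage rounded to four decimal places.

(1 + r/4)^4 − 1 = 0.07825, so 1 + r/4 = 1.07825^(1/4).
r/4 = 0.019013, so r = 0.076053 = 7.6053%.

7.6053%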